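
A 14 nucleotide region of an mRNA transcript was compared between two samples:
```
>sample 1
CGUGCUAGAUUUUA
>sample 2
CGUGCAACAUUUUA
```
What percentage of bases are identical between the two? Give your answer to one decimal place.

85.7%

2 positions differ (6, 8), so 12 of 14 match: 12/14 = 85.71%.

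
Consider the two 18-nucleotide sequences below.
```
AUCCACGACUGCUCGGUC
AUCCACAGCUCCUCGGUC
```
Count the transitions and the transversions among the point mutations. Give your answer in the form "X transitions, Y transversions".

Transitions (purine↔purine or pyrimidine↔pyrimidine): 7 G→A, 8 A→G.
Transversions (purine↔pyrimidine): 11 G→C.

2 transitions, 1 transversion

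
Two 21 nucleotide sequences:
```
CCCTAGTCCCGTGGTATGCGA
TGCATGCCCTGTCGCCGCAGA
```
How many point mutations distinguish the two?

The sequences differ at positions 1, 2, 4, 5, 7, 10, 13, 15, 16, 17, 18, 19 (1-based) — 12 in total.

12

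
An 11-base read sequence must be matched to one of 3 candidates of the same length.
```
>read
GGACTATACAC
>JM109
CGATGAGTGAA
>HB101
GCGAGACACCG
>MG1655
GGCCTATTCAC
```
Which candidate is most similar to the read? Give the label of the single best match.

MG1655

Hamming distances to read — JM109: 7; HB101: 7; MG1655: 2.
Smallest is MG1655 with 2 mismatches.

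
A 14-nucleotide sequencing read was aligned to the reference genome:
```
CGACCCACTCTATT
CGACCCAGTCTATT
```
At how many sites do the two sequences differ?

The sequences differ at sites 8 (1-based) — 1 in total.

1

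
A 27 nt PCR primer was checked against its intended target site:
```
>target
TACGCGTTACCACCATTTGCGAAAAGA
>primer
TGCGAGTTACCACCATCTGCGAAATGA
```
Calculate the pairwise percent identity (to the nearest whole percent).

85%

Mismatches at positions 2, 5, 17, 25 (1-based): 4 of 27.
Identical positions: 23/27 = 85.19% → 85%.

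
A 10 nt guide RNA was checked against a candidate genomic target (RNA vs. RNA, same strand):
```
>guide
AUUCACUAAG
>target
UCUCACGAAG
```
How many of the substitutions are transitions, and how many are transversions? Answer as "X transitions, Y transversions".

1 transition, 2 transversions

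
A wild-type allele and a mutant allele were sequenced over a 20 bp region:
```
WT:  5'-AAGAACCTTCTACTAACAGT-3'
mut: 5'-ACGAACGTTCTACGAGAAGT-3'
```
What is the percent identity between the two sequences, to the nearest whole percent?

5 positions differ (2, 7, 14, 16, 17), so 15 of 20 match: 15/20 = 75%.

75%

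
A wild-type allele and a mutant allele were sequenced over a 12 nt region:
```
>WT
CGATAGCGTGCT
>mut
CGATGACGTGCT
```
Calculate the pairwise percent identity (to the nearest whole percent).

2 positions differ (5, 6), so 10 of 12 match: 10/12 = 83.33%.

83%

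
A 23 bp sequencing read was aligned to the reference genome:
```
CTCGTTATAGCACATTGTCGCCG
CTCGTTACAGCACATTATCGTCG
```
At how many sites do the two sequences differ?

3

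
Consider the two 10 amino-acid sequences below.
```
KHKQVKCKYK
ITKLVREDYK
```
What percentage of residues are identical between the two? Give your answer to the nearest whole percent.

6 positions differ (1, 2, 4, 6, 7, 8), so 4 of 10 match: 4/10 = 40%.

40%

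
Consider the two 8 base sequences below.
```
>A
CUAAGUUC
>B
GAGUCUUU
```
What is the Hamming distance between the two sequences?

Comparing position by position, 6 positions differ: 1 (C/G), 2 (U/A), 3 (A/G), 4 (A/U), 5 (G/C), 8 (C/U).

6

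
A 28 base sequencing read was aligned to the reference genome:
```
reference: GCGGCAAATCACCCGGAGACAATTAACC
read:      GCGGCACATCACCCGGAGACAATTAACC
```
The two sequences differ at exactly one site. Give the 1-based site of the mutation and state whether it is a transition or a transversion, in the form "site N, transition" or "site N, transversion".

site 7, transversion

The sequences differ only at site 7: A→C (purine→pyrimidine), a transversion.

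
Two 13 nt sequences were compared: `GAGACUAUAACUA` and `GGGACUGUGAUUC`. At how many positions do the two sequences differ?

Comparing position by position, 5 positions differ: 2 (A/G), 7 (A/G), 9 (A/G), 11 (C/U), 13 (A/C).

5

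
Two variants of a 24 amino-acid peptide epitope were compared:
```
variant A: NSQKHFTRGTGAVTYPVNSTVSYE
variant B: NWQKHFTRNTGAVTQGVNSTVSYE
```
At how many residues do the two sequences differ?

4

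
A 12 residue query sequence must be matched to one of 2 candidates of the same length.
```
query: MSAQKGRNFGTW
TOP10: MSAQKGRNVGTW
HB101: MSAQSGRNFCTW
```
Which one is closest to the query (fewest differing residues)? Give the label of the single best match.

TOP10 differs at 1 residue; HB101 differs at 2 residues. The closest is TOP10.

TOP10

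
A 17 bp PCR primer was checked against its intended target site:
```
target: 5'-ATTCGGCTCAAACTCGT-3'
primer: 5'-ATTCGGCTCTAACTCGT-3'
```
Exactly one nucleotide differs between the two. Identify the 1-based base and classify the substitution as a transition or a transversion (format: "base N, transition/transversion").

Base 10 changes A→T. A is a purine and T is a pyrimidine, so this is a transversion.

base 10, transversion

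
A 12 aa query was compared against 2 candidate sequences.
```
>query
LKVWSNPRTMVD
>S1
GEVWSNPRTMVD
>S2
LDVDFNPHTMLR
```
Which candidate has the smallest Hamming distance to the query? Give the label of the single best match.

S1

Hamming distances to query — S1: 2; S2: 6.
Smallest is S1 with 2 mismatches.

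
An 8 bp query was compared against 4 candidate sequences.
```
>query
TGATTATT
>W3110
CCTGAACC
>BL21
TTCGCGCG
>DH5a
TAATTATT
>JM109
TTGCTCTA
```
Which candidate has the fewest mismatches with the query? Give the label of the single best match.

Hamming distances to query — W3110: 7; BL21: 7; DH5a: 1; JM109: 5.
Smallest is DH5a with 1 mismatch.

DH5a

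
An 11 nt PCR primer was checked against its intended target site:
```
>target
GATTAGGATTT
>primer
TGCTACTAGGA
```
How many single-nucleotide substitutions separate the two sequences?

8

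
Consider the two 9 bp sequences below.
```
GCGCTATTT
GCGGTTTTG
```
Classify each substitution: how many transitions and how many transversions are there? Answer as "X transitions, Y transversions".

0 transitions, 3 transversions

Mismatches (1-based):
site 4: C→G (pyrimidine→purine, transversion)
site 6: A→T (purine→pyrimidine, transversion)
site 9: T→G (pyrimidine→purine, transversion)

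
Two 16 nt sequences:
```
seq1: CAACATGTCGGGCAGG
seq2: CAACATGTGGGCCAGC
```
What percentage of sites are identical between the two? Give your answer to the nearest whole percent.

3 positions differ (9, 12, 16), so 13 of 16 match: 13/16 = 81.25%.

81%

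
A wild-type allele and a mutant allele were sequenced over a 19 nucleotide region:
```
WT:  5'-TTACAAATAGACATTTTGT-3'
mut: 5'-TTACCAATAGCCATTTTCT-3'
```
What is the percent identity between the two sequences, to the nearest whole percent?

84%

Mismatches at positions 5, 11, 18 (1-based): 3 of 19.
Identical positions: 16/19 = 84.21% → 84%.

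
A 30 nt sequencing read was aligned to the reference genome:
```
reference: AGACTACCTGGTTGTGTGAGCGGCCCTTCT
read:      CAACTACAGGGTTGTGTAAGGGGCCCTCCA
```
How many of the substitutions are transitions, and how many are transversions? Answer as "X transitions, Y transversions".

3 transitions, 5 transversions

Mismatches (1-based):
site 1: A→C (purine→pyrimidine, transversion)
site 2: G→A (purine→purine, transition)
site 8: C→A (pyrimidine→purine, transversion)
site 9: T→G (pyrimidine→purine, transversion)
site 18: G→A (purine→purine, transition)
site 21: C→G (pyrimidine→purine, transversion)
site 28: T→C (pyrimidine→pyrimidine, transition)
site 30: T→A (pyrimidine→purine, transversion)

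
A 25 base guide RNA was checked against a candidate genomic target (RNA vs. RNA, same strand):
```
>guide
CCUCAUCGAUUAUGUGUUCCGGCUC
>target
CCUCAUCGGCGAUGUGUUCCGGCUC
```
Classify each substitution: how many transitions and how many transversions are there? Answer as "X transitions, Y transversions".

Mismatches (1-based):
site 9: A→G (purine→purine, transition)
site 10: U→C (pyrimidine→pyrimidine, transition)
site 11: U→G (pyrimidine→purine, transversion)

2 transitions, 1 transversion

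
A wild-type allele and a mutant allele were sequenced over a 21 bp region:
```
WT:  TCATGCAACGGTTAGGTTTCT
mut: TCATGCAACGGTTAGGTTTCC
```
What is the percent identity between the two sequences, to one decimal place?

Mismatch at position 21 (1-based): 1 of 21.
Identical positions: 20/21 = 95.24% → 95.2%.

95.2%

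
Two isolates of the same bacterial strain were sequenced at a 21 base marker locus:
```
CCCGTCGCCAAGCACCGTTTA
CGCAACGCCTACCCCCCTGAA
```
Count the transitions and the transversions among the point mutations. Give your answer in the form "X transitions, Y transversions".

1 transition, 8 transversions

Transitions (purine↔purine or pyrimidine↔pyrimidine): 4 G→A.
Transversions (purine↔pyrimidine): 2 C→G, 5 T→A, 10 A→T, 12 G→C, 14 A→C, 17 G→C, 19 T→G, 20 T→A.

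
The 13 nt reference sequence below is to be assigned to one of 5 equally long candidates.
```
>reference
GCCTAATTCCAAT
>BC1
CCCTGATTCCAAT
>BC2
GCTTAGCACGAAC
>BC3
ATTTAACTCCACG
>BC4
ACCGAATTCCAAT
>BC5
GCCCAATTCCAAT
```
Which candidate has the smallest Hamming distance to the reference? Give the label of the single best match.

Hamming distances to reference — BC1: 2; BC2: 6; BC3: 6; BC4: 2; BC5: 1.
Smallest is BC5 with 1 mismatch.

BC5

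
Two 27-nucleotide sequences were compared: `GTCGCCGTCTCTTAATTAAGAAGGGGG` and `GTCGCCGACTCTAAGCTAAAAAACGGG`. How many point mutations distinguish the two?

Comparing position by position, 7 positions differ: 8 (T/A), 13 (T/A), 15 (A/G), 16 (T/C), 20 (G/A), 23 (G/A), 24 (G/C).

7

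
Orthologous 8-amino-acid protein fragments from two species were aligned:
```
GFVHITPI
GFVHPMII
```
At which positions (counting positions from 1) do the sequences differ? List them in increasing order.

Differences at position 5 (I→P), position 6 (T→M), position 7 (P→I).

5, 6, 7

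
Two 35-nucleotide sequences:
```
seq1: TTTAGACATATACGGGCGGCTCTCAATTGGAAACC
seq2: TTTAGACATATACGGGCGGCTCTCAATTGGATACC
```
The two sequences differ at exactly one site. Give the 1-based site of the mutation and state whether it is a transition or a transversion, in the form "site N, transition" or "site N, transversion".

site 32, transversion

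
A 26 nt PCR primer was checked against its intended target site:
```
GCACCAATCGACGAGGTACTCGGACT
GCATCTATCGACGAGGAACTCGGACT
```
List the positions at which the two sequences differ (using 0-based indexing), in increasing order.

3, 5, 16

Scanning 0-based: 3: C/T; 5: A/T; 16: T/A.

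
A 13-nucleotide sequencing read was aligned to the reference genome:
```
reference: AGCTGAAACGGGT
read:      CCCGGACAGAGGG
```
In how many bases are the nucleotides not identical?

7

The sequences differ at bases 1, 2, 4, 7, 9, 10, 13 (1-based) — 7 in total.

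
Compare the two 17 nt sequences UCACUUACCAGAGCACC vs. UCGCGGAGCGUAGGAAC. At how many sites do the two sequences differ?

8

Comparing position by position, 8 sites differ: 3 (A/G), 5 (U/G), 6 (U/G), 8 (C/G), 10 (A/G), 11 (G/U), 14 (C/G), 16 (C/A).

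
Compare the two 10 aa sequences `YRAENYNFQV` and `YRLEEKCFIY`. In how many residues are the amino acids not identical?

The sequences differ at residues 3, 5, 6, 7, 9, 10 (1-based) — 6 in total.

6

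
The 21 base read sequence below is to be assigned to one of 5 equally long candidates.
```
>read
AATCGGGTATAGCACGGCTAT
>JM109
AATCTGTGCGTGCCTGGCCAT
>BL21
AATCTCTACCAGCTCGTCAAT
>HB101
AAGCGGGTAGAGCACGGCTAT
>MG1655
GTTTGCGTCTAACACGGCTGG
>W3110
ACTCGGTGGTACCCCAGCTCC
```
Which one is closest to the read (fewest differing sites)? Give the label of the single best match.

HB101

Hamming distances to read — JM109: 9; BL21: 9; HB101: 2; MG1655: 8; W3110: 9.
Smallest is HB101 with 2 mismatches.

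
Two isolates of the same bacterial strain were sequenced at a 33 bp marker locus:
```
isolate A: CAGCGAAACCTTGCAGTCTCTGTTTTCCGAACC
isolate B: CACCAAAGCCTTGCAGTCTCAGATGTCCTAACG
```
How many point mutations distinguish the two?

Comparing position by position, 8 bases differ: 3 (G/C), 5 (G/A), 8 (A/G), 21 (T/A), 23 (T/A), 25 (T/G), 29 (G/T), 33 (C/G).

8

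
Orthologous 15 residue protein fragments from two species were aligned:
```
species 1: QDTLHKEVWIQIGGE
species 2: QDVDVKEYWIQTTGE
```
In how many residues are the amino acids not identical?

Comparing position by position, 6 residues differ: 3 (T/V), 4 (L/D), 5 (H/V), 8 (V/Y), 12 (I/T), 13 (G/T).

6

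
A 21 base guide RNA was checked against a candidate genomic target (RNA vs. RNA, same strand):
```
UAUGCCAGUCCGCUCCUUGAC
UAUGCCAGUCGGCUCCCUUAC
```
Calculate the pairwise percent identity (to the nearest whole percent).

86%

3 positions differ (11, 17, 19), so 18 of 21 match: 18/21 = 85.71%.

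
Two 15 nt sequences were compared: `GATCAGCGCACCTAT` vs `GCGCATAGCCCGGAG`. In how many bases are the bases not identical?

The sequences differ at bases 2, 3, 6, 7, 10, 12, 13, 15 (1-based) — 8 in total.

8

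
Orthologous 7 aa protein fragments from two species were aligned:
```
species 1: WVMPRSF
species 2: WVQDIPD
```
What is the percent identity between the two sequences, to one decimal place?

Mismatches at positions 3, 4, 5, 6, 7 (1-based): 5 of 7.
Identical positions: 2/7 = 28.57% → 28.6%.

28.6%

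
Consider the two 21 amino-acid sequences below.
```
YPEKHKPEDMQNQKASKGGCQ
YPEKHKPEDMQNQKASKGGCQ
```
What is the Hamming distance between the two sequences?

No positions differ; the sequences are identical.

0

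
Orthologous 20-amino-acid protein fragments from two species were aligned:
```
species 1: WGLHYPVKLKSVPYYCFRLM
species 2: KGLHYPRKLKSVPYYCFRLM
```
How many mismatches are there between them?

Mismatches (1-based): residue 1: W→K; residue 7: V→R.

2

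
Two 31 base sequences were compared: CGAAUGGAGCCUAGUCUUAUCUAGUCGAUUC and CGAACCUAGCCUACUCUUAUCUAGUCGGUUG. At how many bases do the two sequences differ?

6

Comparing position by position, 6 bases differ: 5 (U/C), 6 (G/C), 7 (G/U), 14 (G/C), 28 (A/G), 31 (C/G).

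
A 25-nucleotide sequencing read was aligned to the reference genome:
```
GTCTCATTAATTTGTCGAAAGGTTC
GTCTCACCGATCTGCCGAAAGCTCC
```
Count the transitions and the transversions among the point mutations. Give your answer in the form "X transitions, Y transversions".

6 transitions, 1 transversion

Transitions (purine↔purine or pyrimidine↔pyrimidine): 7 T→C, 8 T→C, 9 A→G, 12 T→C, 15 T→C, 24 T→C.
Transversions (purine↔pyrimidine): 22 G→C.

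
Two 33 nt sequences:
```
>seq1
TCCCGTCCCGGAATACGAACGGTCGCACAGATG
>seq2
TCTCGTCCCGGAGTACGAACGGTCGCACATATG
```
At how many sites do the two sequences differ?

The sequences differ at sites 3, 13, 30 (1-based) — 3 in total.

3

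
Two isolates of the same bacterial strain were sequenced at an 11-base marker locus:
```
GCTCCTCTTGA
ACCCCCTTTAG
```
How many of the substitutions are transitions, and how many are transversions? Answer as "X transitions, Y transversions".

6 transitions, 0 transversions

Mismatches (1-based):
base 1: G→A (purine→purine, transition)
base 3: T→C (pyrimidine→pyrimidine, transition)
base 6: T→C (pyrimidine→pyrimidine, transition)
base 7: C→T (pyrimidine→pyrimidine, transition)
base 10: G→A (purine→purine, transition)
base 11: A→G (purine→purine, transition)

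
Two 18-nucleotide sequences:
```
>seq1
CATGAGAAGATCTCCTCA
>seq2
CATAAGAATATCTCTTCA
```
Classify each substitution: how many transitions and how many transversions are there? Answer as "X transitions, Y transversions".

Mismatches (1-based):
position 4: G→A (purine→purine, transition)
position 9: G→T (purine→pyrimidine, transversion)
position 15: C→T (pyrimidine→pyrimidine, transition)

2 transitions, 1 transversion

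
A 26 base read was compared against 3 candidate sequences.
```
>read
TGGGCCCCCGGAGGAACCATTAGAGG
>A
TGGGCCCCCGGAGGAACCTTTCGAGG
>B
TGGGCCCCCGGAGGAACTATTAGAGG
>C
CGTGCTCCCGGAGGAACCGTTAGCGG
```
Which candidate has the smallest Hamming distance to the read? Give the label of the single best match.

A differs at 2 sites; B differs at 1 site; C differs at 5 sites. The closest is B.

B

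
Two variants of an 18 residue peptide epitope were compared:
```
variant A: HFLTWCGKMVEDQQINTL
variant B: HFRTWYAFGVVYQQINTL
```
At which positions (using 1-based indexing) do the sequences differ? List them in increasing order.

Scanning 1-based: 3: L/R; 6: C/Y; 7: G/A; 8: K/F; 9: M/G; 11: E/V; 12: D/Y.

3, 6, 7, 8, 9, 11, 12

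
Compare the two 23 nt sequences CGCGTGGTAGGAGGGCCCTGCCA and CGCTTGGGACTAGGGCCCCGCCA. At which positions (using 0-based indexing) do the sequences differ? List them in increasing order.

3, 7, 9, 10, 18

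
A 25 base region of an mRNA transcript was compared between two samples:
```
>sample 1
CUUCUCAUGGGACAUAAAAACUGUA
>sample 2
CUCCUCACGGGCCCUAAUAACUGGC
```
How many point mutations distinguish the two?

Comparing position by position, 7 positions differ: 3 (U/C), 8 (U/C), 12 (A/C), 14 (A/C), 18 (A/U), 24 (U/G), 25 (A/C).

7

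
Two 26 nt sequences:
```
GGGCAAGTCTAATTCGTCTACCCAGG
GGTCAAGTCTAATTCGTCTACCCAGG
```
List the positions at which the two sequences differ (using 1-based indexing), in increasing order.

Differences at position 3 (G→T).

3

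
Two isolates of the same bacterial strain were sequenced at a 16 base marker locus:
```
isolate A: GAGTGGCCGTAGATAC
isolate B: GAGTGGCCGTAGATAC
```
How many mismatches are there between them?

No positions differ; the sequences are identical.

0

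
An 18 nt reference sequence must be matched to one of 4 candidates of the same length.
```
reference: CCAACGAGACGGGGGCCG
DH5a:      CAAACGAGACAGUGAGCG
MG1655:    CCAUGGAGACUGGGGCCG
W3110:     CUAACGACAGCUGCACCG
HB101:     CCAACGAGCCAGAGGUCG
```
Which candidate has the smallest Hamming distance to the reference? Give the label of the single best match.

DH5a differs at 5 bases; MG1655 differs at 3 bases; W3110 differs at 7 bases; HB101 differs at 4 bases. The closest is MG1655.

MG1655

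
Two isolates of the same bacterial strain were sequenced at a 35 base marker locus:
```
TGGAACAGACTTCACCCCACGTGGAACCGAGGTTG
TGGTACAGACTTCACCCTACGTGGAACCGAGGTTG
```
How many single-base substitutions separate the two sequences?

2

The sequences differ at positions 4, 18 (1-based) — 2 in total.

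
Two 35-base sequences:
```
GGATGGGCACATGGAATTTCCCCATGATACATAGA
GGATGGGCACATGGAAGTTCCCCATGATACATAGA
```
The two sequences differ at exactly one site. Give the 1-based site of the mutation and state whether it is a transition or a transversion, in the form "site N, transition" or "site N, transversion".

The sequences differ only at site 17: T→G (pyrimidine→purine), a transversion.

site 17, transversion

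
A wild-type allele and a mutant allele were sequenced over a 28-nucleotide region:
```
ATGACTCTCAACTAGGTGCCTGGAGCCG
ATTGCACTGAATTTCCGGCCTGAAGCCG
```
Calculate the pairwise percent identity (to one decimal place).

10 positions differ (3, 4, 6, 9, 12, 14, 15, 16, 17, 23), so 18 of 28 match: 18/28 = 64.29%.

64.3%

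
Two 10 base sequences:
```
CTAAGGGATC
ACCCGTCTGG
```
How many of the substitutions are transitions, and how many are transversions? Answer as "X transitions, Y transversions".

Transitions (purine↔purine or pyrimidine↔pyrimidine): 2 T→C.
Transversions (purine↔pyrimidine): 1 C→A, 3 A→C, 4 A→C, 6 G→T, 7 G→C, 8 A→T, 9 T→G, 10 C→G.

1 transition, 8 transversions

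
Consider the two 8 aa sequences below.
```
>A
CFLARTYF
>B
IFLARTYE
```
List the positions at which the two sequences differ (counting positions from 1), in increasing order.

Differences at position 1 (C→I), position 8 (F→E).

1, 8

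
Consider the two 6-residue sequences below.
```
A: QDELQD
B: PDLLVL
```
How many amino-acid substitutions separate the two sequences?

The sequences differ at positions 1, 3, 5, 6 (1-based) — 4 in total.

4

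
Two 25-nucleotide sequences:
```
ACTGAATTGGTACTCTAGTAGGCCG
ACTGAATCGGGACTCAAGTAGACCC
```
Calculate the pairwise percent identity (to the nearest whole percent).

Mismatches at positions 8, 11, 16, 22, 25 (1-based): 5 of 25.
Identical positions: 20/25 = 80% → 80%.

80%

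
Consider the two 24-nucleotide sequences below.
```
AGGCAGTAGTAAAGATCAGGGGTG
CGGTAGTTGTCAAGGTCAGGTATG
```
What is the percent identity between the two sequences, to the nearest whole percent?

Mismatches at positions 1, 4, 8, 11, 15, 21, 22 (1-based): 7 of 24.
Identical positions: 17/24 = 70.83% → 71%.

71%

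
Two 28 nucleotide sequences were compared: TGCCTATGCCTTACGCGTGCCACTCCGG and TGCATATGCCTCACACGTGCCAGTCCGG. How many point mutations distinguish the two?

Comparing position by position, 4 bases differ: 4 (C/A), 12 (T/C), 15 (G/A), 23 (C/G).

4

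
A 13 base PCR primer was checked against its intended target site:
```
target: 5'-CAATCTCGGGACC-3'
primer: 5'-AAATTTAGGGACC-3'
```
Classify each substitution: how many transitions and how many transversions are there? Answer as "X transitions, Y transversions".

1 transition, 2 transversions

Transitions (purine↔purine or pyrimidine↔pyrimidine): 5 C→T.
Transversions (purine↔pyrimidine): 1 C→A, 7 C→A.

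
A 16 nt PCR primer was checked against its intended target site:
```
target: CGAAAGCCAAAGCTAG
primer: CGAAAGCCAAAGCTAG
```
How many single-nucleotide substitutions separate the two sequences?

0

No positions differ; the sequences are identical.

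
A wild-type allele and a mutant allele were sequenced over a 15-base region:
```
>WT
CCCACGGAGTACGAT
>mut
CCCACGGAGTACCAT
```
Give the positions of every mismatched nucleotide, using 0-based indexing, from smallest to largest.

Differences at position 12 (G→C).

12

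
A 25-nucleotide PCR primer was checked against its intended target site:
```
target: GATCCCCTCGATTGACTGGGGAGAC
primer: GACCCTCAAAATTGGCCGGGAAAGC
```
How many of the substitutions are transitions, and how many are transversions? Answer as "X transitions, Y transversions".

Transitions (purine↔purine or pyrimidine↔pyrimidine): 3 T→C, 6 C→T, 10 G→A, 15 A→G, 17 T→C, 21 G→A, 23 G→A, 24 A→G.
Transversions (purine↔pyrimidine): 8 T→A, 9 C→A.

8 transitions, 2 transversions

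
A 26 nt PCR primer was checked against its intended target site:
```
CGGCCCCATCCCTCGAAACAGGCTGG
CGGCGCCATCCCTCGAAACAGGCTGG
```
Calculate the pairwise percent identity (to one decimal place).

96.2%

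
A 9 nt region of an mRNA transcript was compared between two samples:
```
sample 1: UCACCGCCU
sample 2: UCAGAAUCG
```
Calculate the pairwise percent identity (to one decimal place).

44.4%

5 positions differ (4, 5, 6, 7, 9), so 4 of 9 match: 4/9 = 44.44%.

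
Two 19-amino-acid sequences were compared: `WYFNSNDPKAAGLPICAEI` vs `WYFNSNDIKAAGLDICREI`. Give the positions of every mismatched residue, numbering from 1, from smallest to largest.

8, 14, 17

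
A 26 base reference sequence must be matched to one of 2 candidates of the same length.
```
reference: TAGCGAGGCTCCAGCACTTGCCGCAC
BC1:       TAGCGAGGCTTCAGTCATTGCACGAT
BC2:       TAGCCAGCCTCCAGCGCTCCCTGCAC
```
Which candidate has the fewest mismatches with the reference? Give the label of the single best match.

Hamming distances to reference — BC1: 8; BC2: 6.
Smallest is BC2 with 6 mismatches.

BC2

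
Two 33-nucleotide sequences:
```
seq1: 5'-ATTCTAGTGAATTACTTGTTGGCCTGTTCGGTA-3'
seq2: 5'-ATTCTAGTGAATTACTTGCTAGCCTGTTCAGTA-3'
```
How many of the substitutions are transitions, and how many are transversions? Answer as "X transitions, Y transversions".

3 transitions, 0 transversions

Mismatches (1-based):
position 19: T→C (pyrimidine→pyrimidine, transition)
position 21: G→A (purine→purine, transition)
position 30: G→A (purine→purine, transition)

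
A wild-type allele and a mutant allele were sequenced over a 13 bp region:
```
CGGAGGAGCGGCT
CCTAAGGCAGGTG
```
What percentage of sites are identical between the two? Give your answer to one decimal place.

8 positions differ (2, 3, 5, 7, 8, 9, 12, 13), so 5 of 13 match: 5/13 = 38.46%.

38.5%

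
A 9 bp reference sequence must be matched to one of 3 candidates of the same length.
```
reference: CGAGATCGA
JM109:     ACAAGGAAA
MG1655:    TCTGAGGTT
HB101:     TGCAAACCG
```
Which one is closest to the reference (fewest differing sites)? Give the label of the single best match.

HB101

JM109 differs at 7 sites; MG1655 differs at 7 sites; HB101 differs at 6 sites. The closest is HB101.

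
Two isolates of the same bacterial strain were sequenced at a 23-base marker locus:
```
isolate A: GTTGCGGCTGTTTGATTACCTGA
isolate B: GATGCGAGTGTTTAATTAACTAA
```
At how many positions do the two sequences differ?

The sequences differ at positions 2, 7, 8, 14, 19, 22 (1-based) — 6 in total.

6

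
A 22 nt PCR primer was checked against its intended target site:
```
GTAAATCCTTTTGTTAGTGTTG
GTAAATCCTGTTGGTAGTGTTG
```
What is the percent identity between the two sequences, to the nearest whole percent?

2 positions differ (10, 14), so 20 of 22 match: 20/22 = 90.91%.

91%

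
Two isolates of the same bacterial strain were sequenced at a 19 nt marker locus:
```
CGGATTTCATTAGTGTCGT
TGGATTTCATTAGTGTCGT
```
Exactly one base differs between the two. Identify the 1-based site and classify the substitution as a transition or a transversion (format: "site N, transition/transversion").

site 1, transition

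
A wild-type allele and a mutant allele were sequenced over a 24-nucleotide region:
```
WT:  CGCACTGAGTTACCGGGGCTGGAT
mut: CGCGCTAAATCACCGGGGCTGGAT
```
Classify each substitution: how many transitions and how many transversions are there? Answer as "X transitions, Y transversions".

4 transitions, 0 transversions

Transitions (purine↔purine or pyrimidine↔pyrimidine): 4 A→G, 7 G→A, 9 G→A, 11 T→C.
Transversions (purine↔pyrimidine): none.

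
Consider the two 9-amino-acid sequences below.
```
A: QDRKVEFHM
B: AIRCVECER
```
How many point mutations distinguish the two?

Mismatches (1-based): residue 1: Q→A; residue 2: D→I; residue 4: K→C; residue 7: F→C; residue 8: H→E; residue 9: M→R.

6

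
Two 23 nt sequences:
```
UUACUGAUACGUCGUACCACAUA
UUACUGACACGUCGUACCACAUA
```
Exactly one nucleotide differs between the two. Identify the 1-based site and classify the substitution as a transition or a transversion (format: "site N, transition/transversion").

site 8, transition

The sequences differ only at site 8: U→C (pyrimidine→pyrimidine), a transition.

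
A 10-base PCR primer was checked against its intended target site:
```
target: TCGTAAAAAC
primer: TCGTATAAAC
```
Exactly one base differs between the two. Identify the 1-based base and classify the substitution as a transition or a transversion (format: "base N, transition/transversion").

Base 6 changes A→T. A is a purine and T is a pyrimidine, so this is a transversion.

base 6, transversion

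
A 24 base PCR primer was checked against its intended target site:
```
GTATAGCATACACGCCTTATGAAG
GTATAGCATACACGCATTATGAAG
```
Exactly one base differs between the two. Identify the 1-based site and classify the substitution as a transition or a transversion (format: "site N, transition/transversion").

site 16, transversion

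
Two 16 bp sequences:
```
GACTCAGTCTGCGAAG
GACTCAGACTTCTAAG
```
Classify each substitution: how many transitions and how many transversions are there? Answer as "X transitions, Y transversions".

0 transitions, 3 transversions

Transitions (purine↔purine or pyrimidine↔pyrimidine): none.
Transversions (purine↔pyrimidine): 8 T→A, 11 G→T, 13 G→T.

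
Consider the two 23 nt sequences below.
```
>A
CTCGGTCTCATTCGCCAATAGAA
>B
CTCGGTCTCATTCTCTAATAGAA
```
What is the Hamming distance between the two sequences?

2

Mismatches (1-based): site 14: G→T; site 16: C→T.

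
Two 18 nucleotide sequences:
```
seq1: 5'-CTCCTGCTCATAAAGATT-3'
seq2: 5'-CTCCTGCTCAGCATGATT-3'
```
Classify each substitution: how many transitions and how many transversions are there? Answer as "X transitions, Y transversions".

0 transitions, 3 transversions

Mismatches (1-based):
position 11: T→G (pyrimidine→purine, transversion)
position 12: A→C (purine→pyrimidine, transversion)
position 14: A→T (purine→pyrimidine, transversion)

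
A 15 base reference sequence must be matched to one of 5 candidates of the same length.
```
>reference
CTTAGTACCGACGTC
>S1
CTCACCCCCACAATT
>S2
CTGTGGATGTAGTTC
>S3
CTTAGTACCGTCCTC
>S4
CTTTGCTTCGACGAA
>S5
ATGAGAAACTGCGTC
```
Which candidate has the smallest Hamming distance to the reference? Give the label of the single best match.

S3

Hamming distances to reference — S1: 9; S2: 8; S3: 2; S4: 6; S5: 6.
Smallest is S3 with 2 mismatches.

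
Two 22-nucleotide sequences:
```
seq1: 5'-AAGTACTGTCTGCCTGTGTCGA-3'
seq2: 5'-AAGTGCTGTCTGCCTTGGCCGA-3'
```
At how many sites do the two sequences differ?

4

Comparing position by position, 4 sites differ: 5 (A/G), 16 (G/T), 17 (T/G), 19 (T/C).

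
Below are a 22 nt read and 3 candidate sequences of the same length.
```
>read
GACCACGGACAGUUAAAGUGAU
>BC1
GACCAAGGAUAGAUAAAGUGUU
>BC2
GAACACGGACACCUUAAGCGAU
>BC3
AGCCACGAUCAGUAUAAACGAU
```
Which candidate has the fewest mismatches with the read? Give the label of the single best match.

BC1 differs at 4 positions; BC2 differs at 5 positions; BC3 differs at 8 positions. The closest is BC1.

BC1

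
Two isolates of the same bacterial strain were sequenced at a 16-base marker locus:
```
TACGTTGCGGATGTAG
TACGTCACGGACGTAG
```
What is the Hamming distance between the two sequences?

Mismatches (1-based): base 6: T→C; base 7: G→A; base 12: T→C.

3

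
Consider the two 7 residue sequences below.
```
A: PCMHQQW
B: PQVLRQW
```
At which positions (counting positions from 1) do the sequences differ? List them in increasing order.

2, 3, 4, 5

Differences at position 2 (C→Q), position 3 (M→V), position 4 (H→L), position 5 (Q→R).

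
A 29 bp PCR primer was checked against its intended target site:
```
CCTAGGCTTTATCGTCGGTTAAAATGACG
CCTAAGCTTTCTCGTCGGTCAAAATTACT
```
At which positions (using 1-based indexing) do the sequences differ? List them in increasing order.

Differences at position 5 (G→A), position 11 (A→C), position 20 (T→C), position 26 (G→T), position 29 (G→T).

5, 11, 20, 26, 29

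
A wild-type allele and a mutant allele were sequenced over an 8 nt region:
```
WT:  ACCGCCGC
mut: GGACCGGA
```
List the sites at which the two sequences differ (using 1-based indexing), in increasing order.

1, 2, 3, 4, 6, 8

Scanning 1-based: 1: A/G; 2: C/G; 3: C/A; 4: G/C; 6: C/G; 8: C/A.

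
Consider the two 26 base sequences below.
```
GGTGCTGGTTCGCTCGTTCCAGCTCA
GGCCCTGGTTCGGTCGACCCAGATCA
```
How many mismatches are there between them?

The sequences differ at sites 3, 4, 13, 17, 18, 23 (1-based) — 6 in total.

6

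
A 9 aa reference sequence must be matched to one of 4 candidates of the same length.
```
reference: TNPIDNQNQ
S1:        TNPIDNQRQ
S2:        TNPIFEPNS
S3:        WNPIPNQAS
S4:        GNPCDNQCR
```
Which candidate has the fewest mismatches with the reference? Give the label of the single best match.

S1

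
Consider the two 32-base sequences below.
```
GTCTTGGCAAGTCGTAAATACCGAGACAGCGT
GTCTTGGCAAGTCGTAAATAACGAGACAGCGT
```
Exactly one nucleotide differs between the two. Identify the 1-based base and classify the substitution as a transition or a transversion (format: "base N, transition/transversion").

Base 21 changes C→A. C is a pyrimidine and A is a purine, so this is a transversion.

base 21, transversion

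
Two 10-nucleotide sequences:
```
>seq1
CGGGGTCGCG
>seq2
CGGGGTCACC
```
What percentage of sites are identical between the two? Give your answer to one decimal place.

2 positions differ (8, 10), so 8 of 10 match: 8/10 = 80%.

80.0%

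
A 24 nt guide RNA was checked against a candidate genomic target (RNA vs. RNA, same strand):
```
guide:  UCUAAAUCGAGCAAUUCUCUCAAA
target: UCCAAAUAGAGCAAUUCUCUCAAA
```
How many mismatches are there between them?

2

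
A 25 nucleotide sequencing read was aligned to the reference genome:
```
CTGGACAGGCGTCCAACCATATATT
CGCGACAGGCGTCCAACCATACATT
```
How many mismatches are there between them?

3

The sequences differ at bases 2, 3, 22 (1-based) — 3 in total.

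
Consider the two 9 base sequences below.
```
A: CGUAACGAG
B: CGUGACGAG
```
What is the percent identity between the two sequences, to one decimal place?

1 position differs (4), so 8 of 9 match: 8/9 = 88.89%.

88.9%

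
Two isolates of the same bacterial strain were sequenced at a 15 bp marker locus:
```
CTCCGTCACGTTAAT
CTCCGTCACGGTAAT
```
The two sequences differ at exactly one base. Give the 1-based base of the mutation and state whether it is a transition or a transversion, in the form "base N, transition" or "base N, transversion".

base 11, transversion

The sequences differ only at base 11: T→G (pyrimidine→purine), a transversion.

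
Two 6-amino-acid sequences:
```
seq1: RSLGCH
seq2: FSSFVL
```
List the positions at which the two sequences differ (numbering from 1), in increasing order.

Differences at position 1 (R→F), position 3 (L→S), position 4 (G→F), position 5 (C→V), position 6 (H→L).

1, 3, 4, 5, 6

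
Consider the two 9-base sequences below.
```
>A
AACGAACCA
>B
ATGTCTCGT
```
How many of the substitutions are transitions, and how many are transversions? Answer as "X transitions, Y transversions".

Mismatches (1-based):
position 2: A→T (purine→pyrimidine, transversion)
position 3: C→G (pyrimidine→purine, transversion)
position 4: G→T (purine→pyrimidine, transversion)
position 5: A→C (purine→pyrimidine, transversion)
position 6: A→T (purine→pyrimidine, transversion)
position 8: C→G (pyrimidine→purine, transversion)
position 9: A→T (purine→pyrimidine, transversion)

0 transitions, 7 transversions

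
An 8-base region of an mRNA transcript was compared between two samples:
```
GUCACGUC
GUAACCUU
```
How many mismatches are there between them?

3

Mismatches (1-based): base 3: C→A; base 6: G→C; base 8: C→U.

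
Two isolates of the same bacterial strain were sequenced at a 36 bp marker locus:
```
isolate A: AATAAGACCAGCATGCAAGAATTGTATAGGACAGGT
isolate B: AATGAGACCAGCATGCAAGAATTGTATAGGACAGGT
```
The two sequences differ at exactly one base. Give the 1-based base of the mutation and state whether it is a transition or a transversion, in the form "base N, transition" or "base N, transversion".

base 4, transition

Base 4 changes A→G. A is a purine and G is a purine, so this is a transition.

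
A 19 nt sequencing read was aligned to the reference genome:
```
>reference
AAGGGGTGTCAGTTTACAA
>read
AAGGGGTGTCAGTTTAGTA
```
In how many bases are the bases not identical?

2

Mismatches (1-based): base 17: C→G; base 18: A→T.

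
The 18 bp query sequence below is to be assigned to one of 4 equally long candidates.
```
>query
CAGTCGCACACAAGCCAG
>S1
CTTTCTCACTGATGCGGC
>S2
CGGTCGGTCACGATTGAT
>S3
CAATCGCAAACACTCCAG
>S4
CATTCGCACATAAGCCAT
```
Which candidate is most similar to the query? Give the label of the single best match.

S4

S1 differs at 9 sites; S2 differs at 8 sites; S3 differs at 4 sites; S4 differs at 3 sites. The closest is S4.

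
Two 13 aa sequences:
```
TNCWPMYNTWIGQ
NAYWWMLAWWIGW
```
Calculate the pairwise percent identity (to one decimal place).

Mismatches at positions 1, 2, 3, 5, 7, 8, 9, 13 (1-based): 8 of 13.
Identical positions: 5/13 = 38.46% → 38.5%.

38.5%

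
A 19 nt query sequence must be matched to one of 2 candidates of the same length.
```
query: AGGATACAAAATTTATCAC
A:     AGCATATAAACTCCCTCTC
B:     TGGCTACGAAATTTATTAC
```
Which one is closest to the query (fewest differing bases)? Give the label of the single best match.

B

Hamming distances to query — A: 7; B: 4.
Smallest is B with 4 mismatches.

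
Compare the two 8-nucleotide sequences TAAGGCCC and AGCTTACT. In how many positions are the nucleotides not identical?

7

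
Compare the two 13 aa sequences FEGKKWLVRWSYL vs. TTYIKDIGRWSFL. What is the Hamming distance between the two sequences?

Comparing position by position, 8 residues differ: 1 (F/T), 2 (E/T), 3 (G/Y), 4 (K/I), 6 (W/D), 7 (L/I), 8 (V/G), 12 (Y/F).

8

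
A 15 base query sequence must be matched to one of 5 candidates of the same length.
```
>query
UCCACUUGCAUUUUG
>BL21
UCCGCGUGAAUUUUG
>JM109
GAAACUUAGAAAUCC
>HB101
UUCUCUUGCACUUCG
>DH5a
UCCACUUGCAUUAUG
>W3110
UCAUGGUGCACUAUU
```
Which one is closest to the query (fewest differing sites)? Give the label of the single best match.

DH5a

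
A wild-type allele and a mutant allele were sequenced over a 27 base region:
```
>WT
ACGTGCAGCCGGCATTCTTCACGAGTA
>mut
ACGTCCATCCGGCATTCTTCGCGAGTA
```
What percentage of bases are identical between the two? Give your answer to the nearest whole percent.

Mismatches at positions 5, 8, 21 (1-based): 3 of 27.
Identical positions: 24/27 = 88.89% → 89%.

89%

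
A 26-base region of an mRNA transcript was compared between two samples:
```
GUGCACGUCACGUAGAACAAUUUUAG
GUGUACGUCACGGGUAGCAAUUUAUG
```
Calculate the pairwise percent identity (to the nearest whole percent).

Mismatches at positions 4, 13, 14, 15, 17, 24, 25 (1-based): 7 of 26.
Identical positions: 19/26 = 73.08% → 73%.

73%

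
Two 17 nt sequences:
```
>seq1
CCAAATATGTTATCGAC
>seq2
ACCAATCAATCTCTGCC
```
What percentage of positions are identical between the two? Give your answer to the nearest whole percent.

41%

Mismatches at positions 1, 3, 7, 8, 9, 11, 12, 13, 14, 16 (1-based): 10 of 17.
Identical positions: 7/17 = 41.18% → 41%.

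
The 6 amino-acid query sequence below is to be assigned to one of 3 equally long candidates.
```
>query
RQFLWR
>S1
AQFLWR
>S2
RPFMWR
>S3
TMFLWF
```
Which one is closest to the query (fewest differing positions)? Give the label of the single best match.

S1

Hamming distances to query — S1: 1; S2: 2; S3: 3.
Smallest is S1 with 1 mismatch.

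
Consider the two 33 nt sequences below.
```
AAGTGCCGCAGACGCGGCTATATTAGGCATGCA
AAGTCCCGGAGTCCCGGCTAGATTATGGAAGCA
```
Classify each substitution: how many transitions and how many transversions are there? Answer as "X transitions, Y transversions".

Transitions (purine↔purine or pyrimidine↔pyrimidine): none.
Transversions (purine↔pyrimidine): 5 G→C, 9 C→G, 12 A→T, 14 G→C, 21 T→G, 26 G→T, 28 C→G, 30 T→A.

0 transitions, 8 transversions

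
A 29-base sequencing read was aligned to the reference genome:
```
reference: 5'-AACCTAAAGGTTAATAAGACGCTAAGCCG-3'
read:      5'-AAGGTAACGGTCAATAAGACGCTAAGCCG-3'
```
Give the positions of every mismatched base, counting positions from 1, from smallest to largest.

3, 4, 8, 12

Differences at position 3 (C→G), position 4 (C→G), position 8 (A→C), position 12 (T→C).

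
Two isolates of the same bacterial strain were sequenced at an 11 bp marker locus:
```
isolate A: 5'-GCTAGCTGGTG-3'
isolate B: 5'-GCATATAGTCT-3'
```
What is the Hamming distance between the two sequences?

Comparing position by position, 8 sites differ: 3 (T/A), 4 (A/T), 5 (G/A), 6 (C/T), 7 (T/A), 9 (G/T), 10 (T/C), 11 (G/T).

8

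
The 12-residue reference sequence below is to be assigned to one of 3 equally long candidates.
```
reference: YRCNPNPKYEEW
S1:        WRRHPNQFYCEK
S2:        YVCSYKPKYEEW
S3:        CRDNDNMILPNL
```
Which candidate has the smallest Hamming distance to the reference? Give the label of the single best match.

S2

S1 differs at 7 residues; S2 differs at 4 residues; S3 differs at 9 residues. The closest is S2.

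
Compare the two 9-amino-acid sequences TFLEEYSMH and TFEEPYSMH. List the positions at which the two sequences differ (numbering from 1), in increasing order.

Differences at position 3 (L→E), position 5 (E→P).

3, 5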